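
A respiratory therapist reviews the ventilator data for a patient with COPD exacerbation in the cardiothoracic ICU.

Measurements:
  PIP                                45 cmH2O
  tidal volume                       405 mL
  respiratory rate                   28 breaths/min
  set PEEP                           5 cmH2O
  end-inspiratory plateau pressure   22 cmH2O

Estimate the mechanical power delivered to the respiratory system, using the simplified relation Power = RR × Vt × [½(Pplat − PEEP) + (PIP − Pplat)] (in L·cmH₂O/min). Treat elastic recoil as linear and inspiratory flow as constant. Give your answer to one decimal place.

357.2

Per-breath work = Vt × [½(Pplat−PEEP) + (PIP−Pplat)] = 0.405 × [0.5×17.0 + 23.0] = 0.405 × 31.5 = 12.758 L·cmH2O.
Power = 28 × 12.758 = 357.22 L·cmH2O/min.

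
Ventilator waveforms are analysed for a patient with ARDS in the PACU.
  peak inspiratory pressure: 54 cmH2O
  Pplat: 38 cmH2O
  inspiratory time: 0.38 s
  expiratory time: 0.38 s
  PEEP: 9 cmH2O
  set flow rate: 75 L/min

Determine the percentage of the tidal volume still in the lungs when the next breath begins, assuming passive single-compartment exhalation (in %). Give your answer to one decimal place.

16.3

Flow: 75 L/min ÷ 60 = 1.25 L/s.
Vt = flow × Ti = 1.25 L/s × 0.38 s × 1000 mL/L = 475.0 mL.
R = (PIP − Pplat)/V̇ = (54 − 38) / 1.25 = 16.0/1.25 = 12.8 cmH2O·s/L.
C = Vt/(Pplat − PEEP) = 475.0 / (38 − 9) = 475.0/29.0 = 16.379 mL/cmH2O.
τ = R × C = 12.8 × 0.01638 L/cmH2O = 0.2097 s.
Fraction remaining at end-expiration = e^(−Te/τ) = e^(−0.38/0.2097) = 0.1633 → 16.33%.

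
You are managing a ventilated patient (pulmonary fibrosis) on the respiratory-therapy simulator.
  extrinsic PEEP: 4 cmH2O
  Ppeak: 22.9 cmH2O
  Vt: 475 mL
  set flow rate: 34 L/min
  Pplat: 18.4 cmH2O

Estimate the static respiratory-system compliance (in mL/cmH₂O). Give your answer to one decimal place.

Cstat = Vt / (Pplat − PEEP) = 475 / (18.4 − 4) = 475 / 14.4 = 32.986 mL/cmH2O.

33.0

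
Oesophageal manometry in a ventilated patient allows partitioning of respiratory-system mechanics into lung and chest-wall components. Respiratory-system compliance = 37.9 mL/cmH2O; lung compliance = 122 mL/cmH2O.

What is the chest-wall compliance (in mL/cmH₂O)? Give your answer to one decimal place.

1/Ccw = 1/Crs − 1/CL.
1/Ccw = 1/37.9 − 1/122 = 0.01819.
Ccw = 54.975 mL/cmH2O.

55.0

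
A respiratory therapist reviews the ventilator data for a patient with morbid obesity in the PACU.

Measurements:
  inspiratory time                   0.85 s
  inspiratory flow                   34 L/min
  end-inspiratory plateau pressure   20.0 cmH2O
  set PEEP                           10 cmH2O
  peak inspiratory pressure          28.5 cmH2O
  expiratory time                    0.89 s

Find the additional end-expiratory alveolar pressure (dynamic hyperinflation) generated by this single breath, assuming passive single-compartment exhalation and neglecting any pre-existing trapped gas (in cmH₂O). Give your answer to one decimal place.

2.9

Flow: 34 L/min ÷ 60 = 0.5667 L/s.
Vt = flow × Ti = 0.5667 L/s × 0.85 s × 1000 mL/L = 481.7 mL.
R = (PIP − Pplat)/V̇ = (28.5 − 20.0) / 0.5667 = 8.5/0.5667 = 14.999 cmH2O·s/L.
C = Vt/(Pplat − PEEP) = 481.7 / (20.0 − 10) = 481.7/10.0 = 48.17 mL/cmH2O.
τ = R × C = 14.999 × 0.04817 L/cmH2O = 0.7225 s.
Fraction remaining = e^(−Te/τ) = e^(−0.89/0.7225) = 0.2918; trapped volume = 481.7 × 0.2918 = 140.56 mL.
Additional alveolar pressure from trapping ≈ V_trapped / C = 140.56 / 48.17 = 2.918 cmH2O.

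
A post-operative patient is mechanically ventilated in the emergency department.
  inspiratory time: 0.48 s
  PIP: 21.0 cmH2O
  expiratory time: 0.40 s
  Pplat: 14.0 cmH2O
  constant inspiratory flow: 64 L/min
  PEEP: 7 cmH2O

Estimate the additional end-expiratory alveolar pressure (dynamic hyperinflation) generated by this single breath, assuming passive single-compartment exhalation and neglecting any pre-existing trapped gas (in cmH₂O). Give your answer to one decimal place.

3.0

Flow: 64 L/min ÷ 60 = 1.0667 L/s.
Vt = flow × Ti = 1.0667 L/s × 0.48 s × 1000 mL/L = 512.02 mL.
R = (PIP − Pplat)/V̇ = (21.0 − 14.0) / 1.0667 = 7.0/1.0667 = 6.562 cmH2O·s/L.
C = Vt/(Pplat − PEEP) = 512.02 / (14.0 − 7) = 512.02/7.0 = 73.146 mL/cmH2O.
τ = R × C = 6.562 × 0.07315 L/cmH2O = 0.48 s.
Fraction remaining = e^(−Te/τ) = e^(−0.40/0.48) = 0.4346; trapped volume = 512.02 × 0.4346 = 222.52 mL.
Additional alveolar pressure from trapping ≈ V_trapped / C = 222.52 / 73.146 = 3.042 cmH2O.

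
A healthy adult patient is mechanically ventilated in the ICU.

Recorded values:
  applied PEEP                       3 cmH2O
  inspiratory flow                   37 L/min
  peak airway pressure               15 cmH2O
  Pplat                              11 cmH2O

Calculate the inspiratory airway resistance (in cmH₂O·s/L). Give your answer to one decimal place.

6.5

Flow: 37 L/min ÷ 60 = 0.6167 L/s.
Raw = (PIP − Pplat) / flow = (15 − 11) / 0.6167 = 4.0 / 0.6167 = 6.486 cmH2O·s/L.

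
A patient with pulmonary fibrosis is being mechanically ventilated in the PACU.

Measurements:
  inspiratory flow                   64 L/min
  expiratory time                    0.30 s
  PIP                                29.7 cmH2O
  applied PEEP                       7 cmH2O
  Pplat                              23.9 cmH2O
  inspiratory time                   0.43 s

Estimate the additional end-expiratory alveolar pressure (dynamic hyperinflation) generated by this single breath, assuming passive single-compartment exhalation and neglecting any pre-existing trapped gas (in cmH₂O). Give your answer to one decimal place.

Flow: 64 L/min ÷ 60 = 1.0667 L/s.
Vt = flow × Ti = 1.0667 L/s × 0.43 s × 1000 mL/L = 458.68 mL.
R = (PIP − Pplat)/V̇ = (29.7 − 23.9) / 1.0667 = 5.8/1.0667 = 5.437 cmH2O·s/L.
C = Vt/(Pplat − PEEP) = 458.68 / (23.9 − 7) = 458.68/16.9 = 27.141 mL/cmH2O.
τ = R × C = 5.437 × 0.02714 L/cmH2O = 0.1476 s.
Fraction remaining = e^(−Te/τ) = e^(−0.30/0.1476) = 0.131; trapped volume = 458.68 × 0.131 = 60.087 mL.
Additional alveolar pressure from trapping ≈ V_trapped / C = 60.087 / 27.141 = 2.214 cmH2O.

2.2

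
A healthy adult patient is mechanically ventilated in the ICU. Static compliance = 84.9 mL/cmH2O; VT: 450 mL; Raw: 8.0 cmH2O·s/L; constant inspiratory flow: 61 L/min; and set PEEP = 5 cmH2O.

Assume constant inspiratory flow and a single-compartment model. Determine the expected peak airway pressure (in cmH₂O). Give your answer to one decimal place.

Flow: 61 L/min ÷ 60 = 1.0167 L/s.
Equation of motion (constant flow): PIP = Vt/C + R·V̇ + PEEP.
PIP = 450/84.9 + 8.0×1.0167 + 5 = 5.3 + 8.134 + 5 = 18.434 cmH2O.

18.4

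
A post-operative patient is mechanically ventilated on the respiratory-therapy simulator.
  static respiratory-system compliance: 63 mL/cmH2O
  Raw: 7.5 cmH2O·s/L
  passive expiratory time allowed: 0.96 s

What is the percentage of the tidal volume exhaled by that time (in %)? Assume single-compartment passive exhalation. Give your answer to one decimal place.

τ = R × C = 7.5 × 63 mL/cmH2O = 7.5 × 0.063 L/cmH2O = 0.4725 s.
Passive exhalation: V(t)/V₀ = e^(−t/τ) = e^(−0.96/0.4725) = 0.1311.
Fraction exhaled = 1 − 0.1311 = 0.8689 → 86.89%.

86.9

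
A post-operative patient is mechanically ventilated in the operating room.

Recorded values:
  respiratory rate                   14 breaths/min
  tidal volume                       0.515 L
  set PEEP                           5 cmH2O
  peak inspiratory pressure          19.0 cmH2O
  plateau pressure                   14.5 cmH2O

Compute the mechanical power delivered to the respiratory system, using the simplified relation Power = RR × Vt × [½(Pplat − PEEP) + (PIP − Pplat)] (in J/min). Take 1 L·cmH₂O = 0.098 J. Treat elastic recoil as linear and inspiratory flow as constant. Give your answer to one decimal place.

6.5

Per-breath work = Vt × [½(Pplat−PEEP) + (PIP−Pplat)] = 0.515 × [0.5×9.5 + 4.5] = 0.515 × 9.25 = 4.764 L·cmH2O.
Power = 14 × 4.764 = 66.696 L·cmH2O/min.
× 0.098 J/(L·cmH2O) → 6.536 J/min.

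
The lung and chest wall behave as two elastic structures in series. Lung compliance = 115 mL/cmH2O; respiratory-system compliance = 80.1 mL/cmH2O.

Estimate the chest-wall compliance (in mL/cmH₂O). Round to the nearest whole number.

1/Ccw = 1/Crs − 1/CL.
1/Ccw = 1/80.1 − 1/115 = 0.003789.
Ccw = 263.92 mL/cmH2O.

264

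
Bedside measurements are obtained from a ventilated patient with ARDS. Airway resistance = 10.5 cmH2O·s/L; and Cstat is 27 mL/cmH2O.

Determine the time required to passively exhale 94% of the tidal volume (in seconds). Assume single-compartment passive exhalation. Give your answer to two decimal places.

τ = R × C = 10.5 × 27 mL/cmH2O = 10.5 × 0.027 L/cmH2O = 0.2835 s.
Exhaled fraction f = 1 − e^(−t/τ) → t = −τ·ln(1 − f) = −0.2835·ln(0.06) = 0.7976 s.

0.80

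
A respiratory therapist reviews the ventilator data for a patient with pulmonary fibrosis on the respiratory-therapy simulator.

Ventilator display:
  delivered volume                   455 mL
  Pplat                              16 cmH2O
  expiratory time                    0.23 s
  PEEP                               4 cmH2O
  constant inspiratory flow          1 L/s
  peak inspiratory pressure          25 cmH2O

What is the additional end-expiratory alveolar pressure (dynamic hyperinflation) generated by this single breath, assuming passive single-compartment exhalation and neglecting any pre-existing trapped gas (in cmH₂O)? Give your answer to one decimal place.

6.1

R = (PIP − Pplat)/V̇ = (25 − 16) / 1 = 9.0/1 = 9.0 cmH2O·s/L.
C = Vt/(Pplat − PEEP) = 455.0 / (16 − 4) = 455.0/12.0 = 37.917 mL/cmH2O.
τ = R × C = 9.0 × 0.03792 L/cmH2O = 0.3413 s.
Fraction remaining = e^(−Te/τ) = e^(−0.23/0.3413) = 0.5097; trapped volume = 455.0 × 0.5097 = 231.91 mL.
Additional alveolar pressure from trapping ≈ V_trapped / C = 231.91 / 37.917 = 6.116 cmH2O.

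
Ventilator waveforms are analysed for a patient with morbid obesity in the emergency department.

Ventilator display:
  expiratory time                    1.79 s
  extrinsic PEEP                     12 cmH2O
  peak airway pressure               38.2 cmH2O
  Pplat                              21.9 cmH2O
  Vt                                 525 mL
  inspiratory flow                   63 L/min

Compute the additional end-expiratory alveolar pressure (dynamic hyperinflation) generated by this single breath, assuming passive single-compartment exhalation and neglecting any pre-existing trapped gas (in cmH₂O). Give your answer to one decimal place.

1.1

Flow: 63 L/min ÷ 60 = 1.05 L/s.
R = (PIP − Pplat)/V̇ = (38.2 − 21.9) / 1.05 = 16.3/1.05 = 15.524 cmH2O·s/L.
C = Vt/(Pplat − PEEP) = 525.0 / (21.9 − 12) = 525.0/9.9 = 53.03 mL/cmH2O.
τ = R × C = 15.524 × 0.05303 L/cmH2O = 0.8232 s.
Fraction remaining = e^(−Te/τ) = e^(−1.79/0.8232) = 0.1137; trapped volume = 525.0 × 0.1137 = 59.693 mL.
Additional alveolar pressure from trapping ≈ V_trapped / C = 59.693 / 53.03 = 1.126 cmH2O.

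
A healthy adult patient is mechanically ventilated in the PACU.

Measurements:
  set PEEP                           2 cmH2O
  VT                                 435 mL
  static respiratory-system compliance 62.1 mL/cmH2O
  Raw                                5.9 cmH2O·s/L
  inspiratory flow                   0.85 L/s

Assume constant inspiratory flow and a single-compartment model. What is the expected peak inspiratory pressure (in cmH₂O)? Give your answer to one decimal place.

Equation of motion (constant flow): PIP = Vt/C + R·V̇ + PEEP.
PIP = 435/62.1 + 5.9×0.85 + 2 = 7.005 + 5.015 + 2 = 14.02 cmH2O.

14.0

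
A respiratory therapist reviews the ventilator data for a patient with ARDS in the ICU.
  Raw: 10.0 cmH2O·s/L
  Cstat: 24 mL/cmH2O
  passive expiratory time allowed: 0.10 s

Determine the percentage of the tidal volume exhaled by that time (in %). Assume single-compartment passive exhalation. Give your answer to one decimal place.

34.1

τ = R × C = 10.0 × 24 mL/cmH2O = 10.0 × 0.024 L/cmH2O = 0.24 s.
Passive exhalation: V(t)/V₀ = e^(−t/τ) = e^(−0.10/0.24) = 0.6592.
Fraction exhaled = 1 − 0.6592 = 0.3408 → 34.08%.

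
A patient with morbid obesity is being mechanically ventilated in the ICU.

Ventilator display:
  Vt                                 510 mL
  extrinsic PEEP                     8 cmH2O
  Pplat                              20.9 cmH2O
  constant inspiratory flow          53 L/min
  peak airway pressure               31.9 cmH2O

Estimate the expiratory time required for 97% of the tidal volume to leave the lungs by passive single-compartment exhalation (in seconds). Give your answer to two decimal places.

1.73

Flow: 53 L/min ÷ 60 = 0.8833 L/s.
R = (PIP − Pplat)/V̇ = (31.9 − 20.9) / 0.8833 = 11.0/0.8833 = 12.453 cmH2O·s/L.
C = Vt/(Pplat − PEEP) = 510.0 / (20.9 − 8) = 510.0/12.9 = 39.535 mL/cmH2O.
τ = R × C = 12.453 × 0.03954 L/cmH2O = 0.4924 s.
t = −τ·ln(1 − 0.97) = −0.4924·ln(0.03) = 1.727 s.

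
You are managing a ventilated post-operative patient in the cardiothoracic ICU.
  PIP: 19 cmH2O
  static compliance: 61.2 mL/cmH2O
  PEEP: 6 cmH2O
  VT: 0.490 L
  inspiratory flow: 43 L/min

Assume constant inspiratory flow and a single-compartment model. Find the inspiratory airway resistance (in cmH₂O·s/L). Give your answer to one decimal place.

Flow: 43 L/min ÷ 60 = 0.7167 L/s.
Equation of motion (constant flow): PIP = Vt/C + R·V̇ + PEEP.
R·V̇ = PIP − Vt/C − PEEP = 19 − 490/61.2 − 6 = 19 − 8.007 − 6 = 4.993 cmH2O.
R = 4.993 / 0.7167 = 6.967 cmH2O·s/L.

7.0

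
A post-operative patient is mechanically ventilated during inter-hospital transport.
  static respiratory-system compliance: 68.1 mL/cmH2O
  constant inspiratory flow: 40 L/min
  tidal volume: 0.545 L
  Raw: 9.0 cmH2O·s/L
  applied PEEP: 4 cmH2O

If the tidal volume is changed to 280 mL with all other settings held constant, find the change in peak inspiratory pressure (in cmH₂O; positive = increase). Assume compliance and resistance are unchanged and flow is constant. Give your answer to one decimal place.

PIP = Vt/C + R·V̇ + PEEP (constant-flow equation of motion).
Only the elastic term changes: ΔPIP = ΔVt / C = (280 − 545) / 68.1 = -3.891 cmH2O.

-3.9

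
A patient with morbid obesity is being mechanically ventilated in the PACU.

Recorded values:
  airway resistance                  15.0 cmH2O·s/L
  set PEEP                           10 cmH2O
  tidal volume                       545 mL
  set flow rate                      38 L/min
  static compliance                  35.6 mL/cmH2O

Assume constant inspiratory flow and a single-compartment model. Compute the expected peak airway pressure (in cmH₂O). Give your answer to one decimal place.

34.8

Flow: 38 L/min ÷ 60 = 0.6333 L/s.
Equation of motion (constant flow): PIP = Vt/C + R·V̇ + PEEP.
PIP = 545/35.6 + 15.0×0.6333 + 10 = 15.309 + 9.5 + 10 = 34.809 cmH2O.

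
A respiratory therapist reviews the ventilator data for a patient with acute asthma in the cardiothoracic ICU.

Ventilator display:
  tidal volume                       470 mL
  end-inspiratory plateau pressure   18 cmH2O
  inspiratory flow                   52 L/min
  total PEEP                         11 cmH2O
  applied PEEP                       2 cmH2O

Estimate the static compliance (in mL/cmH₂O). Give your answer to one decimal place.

End-expiratory occlusion gives total PEEP = 11 cmH2O (intrinsic PEEP = 11 − 2 = 9). Use total PEEP for the elastic gradient.
Cstat = Vt / (Pplat − PEEPtotal) = 470 / (18 − 11) = 470 / 7.0 = 67.143 mL/cmH2O.

67.1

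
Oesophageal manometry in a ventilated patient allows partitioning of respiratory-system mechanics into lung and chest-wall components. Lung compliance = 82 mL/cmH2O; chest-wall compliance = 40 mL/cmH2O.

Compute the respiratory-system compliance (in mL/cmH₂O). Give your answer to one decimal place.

Lung and chest wall are elastances in series: 1/Crs = 1/CL + 1/Ccw.
1/Crs = 1/82 + 1/40 = 0.0372.
Crs = 26.882 mL/cmH2O.

26.9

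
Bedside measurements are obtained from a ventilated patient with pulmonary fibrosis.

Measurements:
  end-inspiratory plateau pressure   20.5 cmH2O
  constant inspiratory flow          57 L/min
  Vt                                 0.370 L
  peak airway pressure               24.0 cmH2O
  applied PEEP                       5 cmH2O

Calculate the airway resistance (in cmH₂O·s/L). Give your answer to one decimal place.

3.7

Flow: 57 L/min ÷ 60 = 0.95 L/s.
Raw = (PIP − Pplat) / flow = (24.0 − 20.5) / 0.95 = 3.5 / 0.95 = 3.684 cmH2O·s/L.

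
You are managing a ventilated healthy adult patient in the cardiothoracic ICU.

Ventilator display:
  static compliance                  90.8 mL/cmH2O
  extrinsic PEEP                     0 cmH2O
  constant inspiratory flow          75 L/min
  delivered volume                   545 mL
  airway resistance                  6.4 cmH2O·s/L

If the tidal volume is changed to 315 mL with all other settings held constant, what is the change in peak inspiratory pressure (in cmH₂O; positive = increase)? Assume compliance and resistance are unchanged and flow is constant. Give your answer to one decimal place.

PIP = Vt/C + R·V̇ + PEEP (constant-flow equation of motion).
Only the elastic term changes: ΔPIP = ΔVt / C = (315 − 545) / 90.8 = -2.533 cmH2O.

-2.5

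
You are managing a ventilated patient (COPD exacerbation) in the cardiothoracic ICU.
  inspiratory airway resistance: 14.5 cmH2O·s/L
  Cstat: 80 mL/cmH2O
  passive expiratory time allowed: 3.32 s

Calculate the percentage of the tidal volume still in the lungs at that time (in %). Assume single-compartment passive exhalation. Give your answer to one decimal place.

τ = R × C = 14.5 × 80 mL/cmH2O = 14.5 × 0.080 L/cmH2O = 1.16 s.
Passive exhalation: V(t)/V₀ = e^(−t/τ) = e^(−3.32/1.16) = 0.05715.
Fraction remaining = 0.05715 → 5.715%.

5.7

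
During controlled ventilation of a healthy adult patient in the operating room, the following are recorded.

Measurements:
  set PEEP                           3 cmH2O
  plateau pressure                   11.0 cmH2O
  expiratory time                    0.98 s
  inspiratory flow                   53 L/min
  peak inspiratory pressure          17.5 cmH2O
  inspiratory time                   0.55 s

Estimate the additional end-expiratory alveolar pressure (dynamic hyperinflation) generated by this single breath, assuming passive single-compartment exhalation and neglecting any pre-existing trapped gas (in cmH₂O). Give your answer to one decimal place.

0.9

Flow: 53 L/min ÷ 60 = 0.8833 L/s.
Vt = flow × Ti = 0.8833 L/s × 0.55 s × 1000 mL/L = 485.82 mL.
R = (PIP − Pplat)/V̇ = (17.5 − 11.0) / 0.8833 = 6.5/0.8833 = 7.359 cmH2O·s/L.
C = Vt/(Pplat − PEEP) = 485.82 / (11.0 − 3) = 485.82/8.0 = 60.728 mL/cmH2O.
τ = R × C = 7.359 × 0.06073 L/cmH2O = 0.4469 s.
Fraction remaining = e^(−Te/τ) = e^(−0.98/0.4469) = 0.1116; trapped volume = 485.82 × 0.1116 = 54.218 mL.
Additional alveolar pressure from trapping ≈ V_trapped / C = 54.218 / 60.728 = 0.8928 cmH2O.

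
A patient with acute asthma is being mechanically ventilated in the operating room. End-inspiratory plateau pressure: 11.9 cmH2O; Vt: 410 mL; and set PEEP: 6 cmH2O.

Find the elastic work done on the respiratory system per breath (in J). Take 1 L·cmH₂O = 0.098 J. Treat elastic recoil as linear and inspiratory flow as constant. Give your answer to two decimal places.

Elastic work ≈ ½ × (Pplat − PEEP) × Vt = 0.5 × (11.9 − 6) × 0.410 L = 0.5 × 5.9 × 0.410 = 1.21 L·cmH2O.
× 0.098 J/(L·cmH2O) → 0.1186 J.

0.12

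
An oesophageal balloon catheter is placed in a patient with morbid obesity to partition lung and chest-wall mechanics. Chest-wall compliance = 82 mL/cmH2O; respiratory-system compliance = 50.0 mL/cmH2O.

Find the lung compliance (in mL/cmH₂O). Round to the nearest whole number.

128

1/CL = 1/Crs − 1/Ccw.
1/CL = 1/50.0 − 1/82 = 0.007805.
CL = 128.12 mL/cmH2O.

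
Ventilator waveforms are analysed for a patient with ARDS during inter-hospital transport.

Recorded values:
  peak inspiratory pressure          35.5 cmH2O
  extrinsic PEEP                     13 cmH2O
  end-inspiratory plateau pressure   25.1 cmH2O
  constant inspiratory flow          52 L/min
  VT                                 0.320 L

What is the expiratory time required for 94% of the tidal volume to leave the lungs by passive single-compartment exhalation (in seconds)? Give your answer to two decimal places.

0.89

Flow: 52 L/min ÷ 60 = 0.8667 L/s.
R = (PIP − Pplat)/V̇ = (35.5 − 25.1) / 0.8667 = 10.4/0.8667 = 12.0 cmH2O·s/L.
C = Vt/(Pplat − PEEP) = 320.0 / (25.1 − 13) = 320.0/12.1 = 26.446 mL/cmH2O.
τ = R × C = 12.0 × 0.02645 L/cmH2O = 0.3174 s.
t = −τ·ln(1 − 0.94) = −0.3174·ln(0.06) = 0.893 s.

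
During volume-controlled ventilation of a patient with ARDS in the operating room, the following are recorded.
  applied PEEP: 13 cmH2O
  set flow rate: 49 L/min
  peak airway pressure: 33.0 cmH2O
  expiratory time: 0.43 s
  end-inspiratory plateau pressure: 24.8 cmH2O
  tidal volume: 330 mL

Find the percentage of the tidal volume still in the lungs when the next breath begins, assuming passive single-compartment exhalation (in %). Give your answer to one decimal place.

21.6

Flow: 49 L/min ÷ 60 = 0.8167 L/s.
R = (PIP − Pplat)/V̇ = (33.0 − 24.8) / 0.8167 = 8.2/0.8167 = 10.04 cmH2O·s/L.
C = Vt/(Pplat − PEEP) = 330.0 / (24.8 − 13) = 330.0/11.8 = 27.966 mL/cmH2O.
τ = R × C = 10.04 × 0.02797 L/cmH2O = 0.2808 s.
Fraction remaining at end-expiration = e^(−Te/τ) = e^(−0.43/0.2808) = 0.2162 → 21.62%.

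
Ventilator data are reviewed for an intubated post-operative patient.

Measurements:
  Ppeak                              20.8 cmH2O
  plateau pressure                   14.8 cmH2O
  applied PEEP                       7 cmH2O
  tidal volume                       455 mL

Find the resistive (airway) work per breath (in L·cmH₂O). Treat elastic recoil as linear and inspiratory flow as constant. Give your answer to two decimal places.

With constant inspiratory flow the resistive pressure is constant at PIP − Pplat = 20.8 − 14.8 = 6.0 cmH2O, so resistive work = 6.0 × 0.455 = 2.73 L·cmH2O.

2.73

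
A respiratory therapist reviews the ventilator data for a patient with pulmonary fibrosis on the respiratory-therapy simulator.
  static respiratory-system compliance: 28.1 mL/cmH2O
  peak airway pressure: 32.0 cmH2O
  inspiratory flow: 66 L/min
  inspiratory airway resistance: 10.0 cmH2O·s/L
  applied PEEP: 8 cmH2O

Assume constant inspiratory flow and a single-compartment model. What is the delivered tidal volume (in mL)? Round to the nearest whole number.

365

Flow: 66 L/min ÷ 60 = 1.1 L/s.
Equation of motion (constant flow): PIP = Vt/C + R·V̇ + PEEP.
Vt/C = PIP − R·V̇ − PEEP = 32.0 − 11.0 − 8 = 13.0 cmH2O.
Vt = C × 13.0 = 28.1 × 13.0 = 365.3 mL.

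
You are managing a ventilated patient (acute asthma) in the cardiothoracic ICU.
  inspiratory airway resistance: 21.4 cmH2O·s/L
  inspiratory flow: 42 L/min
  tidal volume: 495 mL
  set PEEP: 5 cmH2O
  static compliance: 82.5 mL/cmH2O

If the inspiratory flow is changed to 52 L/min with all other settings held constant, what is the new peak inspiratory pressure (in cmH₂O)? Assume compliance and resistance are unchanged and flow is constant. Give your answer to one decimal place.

29.5

Flow: 42 L/min ÷ 60 = 0.7 L/s.
New flow: 52 L/min ÷ 60 = 0.8667 L/s.
PIP = Vt/C + R·V̇ + PEEP (constant-flow equation of motion).
Only the resistive term changes: ΔPIP = R × ΔV̇ = 21.4 × (0.8667 − 0.7) = 21.4 × 0.1667 = 3.567 cmH2O.
Original PIP = 495/82.5 + 21.4×0.7 + 5 = 25.98 cmH2O; new PIP = 25.98 + (3.567) = 29.547 cmH2O.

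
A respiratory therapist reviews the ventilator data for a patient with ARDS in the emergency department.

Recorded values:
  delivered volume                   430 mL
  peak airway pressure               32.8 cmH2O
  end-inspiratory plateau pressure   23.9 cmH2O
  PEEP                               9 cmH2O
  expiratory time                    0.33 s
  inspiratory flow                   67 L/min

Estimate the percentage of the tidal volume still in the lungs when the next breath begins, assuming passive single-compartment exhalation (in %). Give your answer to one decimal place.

23.8

Flow: 67 L/min ÷ 60 = 1.1167 L/s.
R = (PIP − Pplat)/V̇ = (32.8 − 23.9) / 1.1167 = 8.9/1.1167 = 7.97 cmH2O·s/L.
C = Vt/(Pplat − PEEP) = 430.0 / (23.9 − 9) = 430.0/14.9 = 28.859 mL/cmH2O.
τ = R × C = 7.97 × 0.02886 L/cmH2O = 0.23 s.
Fraction remaining at end-expiration = e^(−Te/τ) = e^(−0.33/0.23) = 0.2382 → 23.82%.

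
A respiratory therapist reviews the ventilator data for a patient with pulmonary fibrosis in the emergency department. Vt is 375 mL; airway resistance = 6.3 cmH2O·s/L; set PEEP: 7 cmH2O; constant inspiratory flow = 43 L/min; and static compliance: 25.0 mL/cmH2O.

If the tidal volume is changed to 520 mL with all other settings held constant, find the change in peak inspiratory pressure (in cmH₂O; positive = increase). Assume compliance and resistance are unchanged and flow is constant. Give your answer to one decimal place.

5.8

PIP = Vt/C + R·V̇ + PEEP (constant-flow equation of motion).
Only the elastic term changes: ΔPIP = ΔVt / C = (520 − 375) / 25.0 = 5.8 cmH2O.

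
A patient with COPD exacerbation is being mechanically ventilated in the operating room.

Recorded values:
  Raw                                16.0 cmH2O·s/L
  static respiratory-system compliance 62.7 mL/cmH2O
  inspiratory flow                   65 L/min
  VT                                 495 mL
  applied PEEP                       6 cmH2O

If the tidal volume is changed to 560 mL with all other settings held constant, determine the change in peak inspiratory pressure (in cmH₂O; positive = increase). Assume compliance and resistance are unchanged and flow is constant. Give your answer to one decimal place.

PIP = Vt/C + R·V̇ + PEEP (constant-flow equation of motion).
Only the elastic term changes: ΔPIP = ΔVt / C = (560 − 495) / 62.7 = 1.037 cmH2O.

1.0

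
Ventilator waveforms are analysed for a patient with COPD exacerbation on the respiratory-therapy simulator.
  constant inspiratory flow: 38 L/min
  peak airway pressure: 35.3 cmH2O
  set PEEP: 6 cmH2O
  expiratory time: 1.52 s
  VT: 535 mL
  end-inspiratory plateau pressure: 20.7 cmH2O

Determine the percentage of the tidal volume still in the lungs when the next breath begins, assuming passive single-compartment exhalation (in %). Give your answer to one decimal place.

16.3

Flow: 38 L/min ÷ 60 = 0.6333 L/s.
R = (PIP − Pplat)/V̇ = (35.3 − 20.7) / 0.6333 = 14.6/0.6333 = 23.054 cmH2O·s/L.
C = Vt/(Pplat − PEEP) = 535.0 / (20.7 − 6) = 535.0/14.7 = 36.395 mL/cmH2O.
τ = R × C = 23.054 × 0.0364 L/cmH2O = 0.8392 s.
Fraction remaining at end-expiration = e^(−Te/τ) = e^(−1.52/0.8392) = 0.1634 → 16.34%.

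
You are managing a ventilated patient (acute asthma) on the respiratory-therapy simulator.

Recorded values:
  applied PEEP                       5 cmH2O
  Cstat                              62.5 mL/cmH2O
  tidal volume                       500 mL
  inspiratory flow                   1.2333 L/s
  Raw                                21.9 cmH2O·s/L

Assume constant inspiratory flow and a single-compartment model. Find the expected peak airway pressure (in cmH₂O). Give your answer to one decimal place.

40.0

Equation of motion (constant flow): PIP = Vt/C + R·V̇ + PEEP.
PIP = 500/62.5 + 21.9×1.2333 + 5 = 8.0 + 27.009 + 5 = 40.009 cmH2O.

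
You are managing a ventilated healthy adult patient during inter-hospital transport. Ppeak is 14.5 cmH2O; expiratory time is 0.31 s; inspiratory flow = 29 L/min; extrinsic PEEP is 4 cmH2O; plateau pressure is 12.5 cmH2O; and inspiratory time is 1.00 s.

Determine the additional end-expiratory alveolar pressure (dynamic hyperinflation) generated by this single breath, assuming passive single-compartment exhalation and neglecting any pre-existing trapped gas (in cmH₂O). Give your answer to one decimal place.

Flow: 29 L/min ÷ 60 = 0.4833 L/s.
Vt = flow × Ti = 0.4833 L/s × 1.00 s × 1000 mL/L = 483.3 mL.
R = (PIP − Pplat)/V̇ = (14.5 − 12.5) / 0.4833 = 2.0/0.4833 = 4.138 cmH2O·s/L.
C = Vt/(Pplat − PEEP) = 483.3 / (12.5 − 4) = 483.3/8.5 = 56.859 mL/cmH2O.
τ = R × C = 4.138 × 0.05686 L/cmH2O = 0.2353 s.
Fraction remaining = e^(−Te/τ) = e^(−0.31/0.2353) = 0.2678; trapped volume = 483.3 × 0.2678 = 129.43 mL.
Additional alveolar pressure from trapping ≈ V_trapped / C = 129.43 / 56.859 = 2.276 cmH2O.

2.3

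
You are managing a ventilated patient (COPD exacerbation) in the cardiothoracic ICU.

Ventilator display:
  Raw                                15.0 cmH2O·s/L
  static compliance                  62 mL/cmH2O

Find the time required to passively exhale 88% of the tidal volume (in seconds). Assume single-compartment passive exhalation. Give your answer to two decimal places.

τ = R × C = 15.0 × 62 mL/cmH2O = 15.0 × 0.062 L/cmH2O = 0.93 s.
Exhaled fraction f = 1 − e^(−t/τ) → t = −τ·ln(1 − f) = −0.93·ln(0.12) = 1.972 s.

1.97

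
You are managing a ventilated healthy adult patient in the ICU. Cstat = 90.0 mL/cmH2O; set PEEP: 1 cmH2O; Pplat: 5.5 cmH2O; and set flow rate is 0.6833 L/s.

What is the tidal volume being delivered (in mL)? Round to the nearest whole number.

Vt = Cstat × (Pplat − PEEP) = 90.0 × (5.5 − 1) = 90.0 × 4.5 = 405.0 mL.

405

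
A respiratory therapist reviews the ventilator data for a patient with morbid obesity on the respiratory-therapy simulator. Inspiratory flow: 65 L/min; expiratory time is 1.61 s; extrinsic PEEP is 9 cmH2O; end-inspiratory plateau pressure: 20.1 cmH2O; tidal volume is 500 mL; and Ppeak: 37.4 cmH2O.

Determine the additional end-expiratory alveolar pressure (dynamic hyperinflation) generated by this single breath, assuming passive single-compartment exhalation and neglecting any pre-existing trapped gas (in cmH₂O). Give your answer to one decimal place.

1.2

Flow: 65 L/min ÷ 60 = 1.0833 L/s.
R = (PIP − Pplat)/V̇ = (37.4 − 20.1) / 1.0833 = 17.3/1.0833 = 15.97 cmH2O·s/L.
C = Vt/(Pplat − PEEP) = 500.0 / (20.1 − 9) = 500.0/11.1 = 45.045 mL/cmH2O.
τ = R × C = 15.97 × 0.04505 L/cmH2O = 0.7194 s.
Fraction remaining = e^(−Te/τ) = e^(−1.61/0.7194) = 0.1067; trapped volume = 500.0 × 0.1067 = 53.35 mL.
Additional alveolar pressure from trapping ≈ V_trapped / C = 53.35 / 45.045 = 1.184 cmH2O.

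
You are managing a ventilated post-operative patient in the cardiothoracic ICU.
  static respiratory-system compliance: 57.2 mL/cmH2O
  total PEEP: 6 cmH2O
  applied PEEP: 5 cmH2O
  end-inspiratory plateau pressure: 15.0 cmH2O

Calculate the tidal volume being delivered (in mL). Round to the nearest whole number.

End-expiratory occlusion gives total PEEP = 6 cmH2O (intrinsic PEEP = 6 − 5 = 1). Use total PEEP for the elastic gradient.
Vt = Cstat × (Pplat − PEEPtotal) = 57.2 × (15.0 − 6) = 57.2 × 9.0 = 514.8 mL.

515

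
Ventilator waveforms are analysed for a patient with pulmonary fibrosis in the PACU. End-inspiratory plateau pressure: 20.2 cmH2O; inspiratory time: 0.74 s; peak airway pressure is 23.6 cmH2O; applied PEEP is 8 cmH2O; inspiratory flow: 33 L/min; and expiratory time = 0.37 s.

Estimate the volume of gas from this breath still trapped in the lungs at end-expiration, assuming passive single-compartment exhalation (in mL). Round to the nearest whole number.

68

Flow: 33 L/min ÷ 60 = 0.55 L/s.
Vt = flow × Ti = 0.55 L/s × 0.74 s × 1000 mL/L = 407.0 mL.
R = (PIP − Pplat)/V̇ = (23.6 − 20.2) / 0.55 = 3.4/0.55 = 6.182 cmH2O·s/L.
C = Vt/(Pplat − PEEP) = 407.0 / (20.2 − 8) = 407.0/12.2 = 33.361 mL/cmH2O.
τ = R × C = 6.182 × 0.03336 L/cmH2O = 0.2062 s.
Fraction remaining = e^(−Te/τ) = e^(−0.37/0.2062) = 0.1662.
Trapped volume = 407.0 × 0.1662 = 67.643 mL.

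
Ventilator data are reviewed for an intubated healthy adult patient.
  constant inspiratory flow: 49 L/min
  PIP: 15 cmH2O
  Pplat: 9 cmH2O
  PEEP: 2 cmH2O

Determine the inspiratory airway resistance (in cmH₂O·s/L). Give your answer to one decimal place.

Flow: 49 L/min ÷ 60 = 0.8167 L/s.
Raw = (PIP − Pplat) / flow = (15 − 9) / 0.8167 = 6.0 / 0.8167 = 7.347 cmH2O·s/L.

7.3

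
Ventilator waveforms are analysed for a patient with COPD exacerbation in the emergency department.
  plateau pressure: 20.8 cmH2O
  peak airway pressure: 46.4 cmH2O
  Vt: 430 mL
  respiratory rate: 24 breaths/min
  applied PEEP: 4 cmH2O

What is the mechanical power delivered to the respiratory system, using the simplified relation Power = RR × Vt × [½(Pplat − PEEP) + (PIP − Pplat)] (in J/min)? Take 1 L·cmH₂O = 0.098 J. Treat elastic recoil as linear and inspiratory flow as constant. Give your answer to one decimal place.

Per-breath work = Vt × [½(Pplat−PEEP) + (PIP−Pplat)] = 0.430 × [0.5×16.8 + 25.6] = 0.430 × 34.0 = 14.62 L·cmH2O.
Power = 24 × 14.62 = 350.88 L·cmH2O/min.
× 0.098 J/(L·cmH2O) → 34.386 J/min.

34.4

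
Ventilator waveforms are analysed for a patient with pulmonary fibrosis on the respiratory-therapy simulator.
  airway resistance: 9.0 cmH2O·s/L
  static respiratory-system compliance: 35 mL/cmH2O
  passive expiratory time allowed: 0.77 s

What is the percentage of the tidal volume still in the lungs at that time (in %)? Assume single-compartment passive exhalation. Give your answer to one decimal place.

τ = R × C = 9.0 × 35 mL/cmH2O = 9.0 × 0.035 L/cmH2O = 0.315 s.
Passive exhalation: V(t)/V₀ = e^(−t/τ) = e^(−0.77/0.315) = 0.08677.
Fraction remaining = 0.08677 → 8.677%.

8.7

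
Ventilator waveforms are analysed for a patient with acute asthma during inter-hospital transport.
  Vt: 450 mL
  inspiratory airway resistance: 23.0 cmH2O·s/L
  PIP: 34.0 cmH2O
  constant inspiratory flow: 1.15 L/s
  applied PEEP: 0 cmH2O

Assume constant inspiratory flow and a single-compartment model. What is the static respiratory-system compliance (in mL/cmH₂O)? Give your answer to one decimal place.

Equation of motion (constant flow): PIP = Vt/C + R·V̇ + PEEP.
Vt/C = PIP − R·V̇ − PEEP = 34.0 − 23.0×1.15 − 0 = 34.0 − 26.45 − 0 = 7.55 cmH2O.
C = Vt / 7.55 = 450 / 7.55 = 59.603 mL/cmH2O.

59.6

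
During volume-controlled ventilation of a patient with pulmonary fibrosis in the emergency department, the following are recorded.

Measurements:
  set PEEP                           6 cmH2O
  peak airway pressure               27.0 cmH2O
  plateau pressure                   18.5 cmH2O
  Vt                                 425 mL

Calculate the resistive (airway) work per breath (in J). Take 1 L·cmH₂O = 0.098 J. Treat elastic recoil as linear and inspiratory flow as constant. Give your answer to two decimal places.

With constant inspiratory flow the resistive pressure is constant at PIP − Pplat = 27.0 − 18.5 = 8.5 cmH2O, so resistive work = 8.5 × 0.425 = 3.613 L·cmH2O.
× 0.098 J/(L·cmH2O) → 0.3541 J.

0.35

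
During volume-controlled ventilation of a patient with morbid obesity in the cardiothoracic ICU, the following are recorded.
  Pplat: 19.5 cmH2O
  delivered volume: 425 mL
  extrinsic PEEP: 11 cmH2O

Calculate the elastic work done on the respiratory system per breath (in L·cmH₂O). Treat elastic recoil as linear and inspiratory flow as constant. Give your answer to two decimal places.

Elastic work ≈ ½ × (Pplat − PEEP) × Vt = 0.5 × (19.5 − 11) × 0.425 L = 0.5 × 8.5 × 0.425 = 1.806 L·cmH2O.

1.81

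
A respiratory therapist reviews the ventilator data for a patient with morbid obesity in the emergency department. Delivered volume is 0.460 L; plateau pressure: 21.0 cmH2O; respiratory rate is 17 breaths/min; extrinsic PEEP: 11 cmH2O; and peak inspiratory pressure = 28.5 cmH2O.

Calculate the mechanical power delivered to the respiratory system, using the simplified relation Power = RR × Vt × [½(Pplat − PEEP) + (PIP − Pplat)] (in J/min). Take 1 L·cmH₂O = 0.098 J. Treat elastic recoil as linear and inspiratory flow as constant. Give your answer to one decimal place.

Per-breath work = Vt × [½(Pplat−PEEP) + (PIP−Pplat)] = 0.460 × [0.5×10.0 + 7.5] = 0.460 × 12.5 = 5.75 L·cmH2O.
Power = 17 × 5.75 = 97.75 L·cmH2O/min.
× 0.098 J/(L·cmH2O) → 9.58 J/min.

9.6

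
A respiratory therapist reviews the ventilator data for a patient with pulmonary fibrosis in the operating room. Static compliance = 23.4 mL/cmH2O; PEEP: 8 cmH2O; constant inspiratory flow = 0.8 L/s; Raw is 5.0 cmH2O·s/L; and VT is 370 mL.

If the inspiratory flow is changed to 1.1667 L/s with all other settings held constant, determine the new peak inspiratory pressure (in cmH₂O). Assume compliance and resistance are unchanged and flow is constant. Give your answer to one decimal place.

29.6

PIP = Vt/C + R·V̇ + PEEP (constant-flow equation of motion).
Only the resistive term changes: ΔPIP = R × ΔV̇ = 5.0 × (1.1667 − 0.8) = 5.0 × 0.3667 = 1.834 cmH2O.
Original PIP = 370/23.4 + 5.0×0.8 + 8 = 27.812 cmH2O; new PIP = 27.812 + (1.834) = 29.646 cmH2O.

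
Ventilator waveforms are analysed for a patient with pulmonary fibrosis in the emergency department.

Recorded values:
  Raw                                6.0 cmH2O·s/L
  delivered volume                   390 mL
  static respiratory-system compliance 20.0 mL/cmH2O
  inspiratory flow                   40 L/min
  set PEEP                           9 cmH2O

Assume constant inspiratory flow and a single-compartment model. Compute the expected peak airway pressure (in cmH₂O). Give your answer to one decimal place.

32.5

Flow: 40 L/min ÷ 60 = 0.6667 L/s.
Equation of motion (constant flow): PIP = Vt/C + R·V̇ + PEEP.
PIP = 390/20.0 + 6.0×0.6667 + 9 = 19.5 + 4.0 + 9 = 32.5 cmH2O.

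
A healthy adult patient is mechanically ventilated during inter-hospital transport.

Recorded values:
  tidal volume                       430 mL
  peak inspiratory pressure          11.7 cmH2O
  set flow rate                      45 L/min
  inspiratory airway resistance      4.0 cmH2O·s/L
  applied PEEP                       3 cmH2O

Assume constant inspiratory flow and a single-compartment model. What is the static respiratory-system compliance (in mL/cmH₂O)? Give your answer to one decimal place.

75.4

Flow: 45 L/min ÷ 60 = 0.75 L/s.
Equation of motion (constant flow): PIP = Vt/C + R·V̇ + PEEP.
Vt/C = PIP − R·V̇ − PEEP = 11.7 − 4.0×0.75 − 3 = 11.7 − 3.0 − 3 = 5.7 cmH2O.
C = Vt / 5.7 = 430 / 5.7 = 75.439 mL/cmH2O.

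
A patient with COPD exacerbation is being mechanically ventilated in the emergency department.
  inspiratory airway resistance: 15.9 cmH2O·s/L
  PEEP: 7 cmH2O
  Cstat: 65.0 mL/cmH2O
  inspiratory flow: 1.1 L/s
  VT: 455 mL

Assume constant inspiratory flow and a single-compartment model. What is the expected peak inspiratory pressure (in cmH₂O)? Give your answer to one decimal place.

Equation of motion (constant flow): PIP = Vt/C + R·V̇ + PEEP.
PIP = 455/65.0 + 15.9×1.1 + 7 = 7.0 + 17.49 + 7 = 31.49 cmH2O.

31.5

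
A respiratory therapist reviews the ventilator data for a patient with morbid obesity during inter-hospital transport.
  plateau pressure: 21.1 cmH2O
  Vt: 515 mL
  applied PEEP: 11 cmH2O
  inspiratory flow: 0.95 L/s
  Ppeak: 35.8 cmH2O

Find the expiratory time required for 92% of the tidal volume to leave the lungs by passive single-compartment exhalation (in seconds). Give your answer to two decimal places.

1.99

R = (PIP − Pplat)/V̇ = (35.8 − 21.1) / 0.95 = 14.7/0.95 = 15.474 cmH2O·s/L.
C = Vt/(Pplat − PEEP) = 515.0 / (21.1 − 11) = 515.0/10.1 = 50.99 mL/cmH2O.
τ = R × C = 15.474 × 0.05099 L/cmH2O = 0.789 s.
t = −τ·ln(1 − 0.92) = −0.789·ln(0.08) = 1.993 s.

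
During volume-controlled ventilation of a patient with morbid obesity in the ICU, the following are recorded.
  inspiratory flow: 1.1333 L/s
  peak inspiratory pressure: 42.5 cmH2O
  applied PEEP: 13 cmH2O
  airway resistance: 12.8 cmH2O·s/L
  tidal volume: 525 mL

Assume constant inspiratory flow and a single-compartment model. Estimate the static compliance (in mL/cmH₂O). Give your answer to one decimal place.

35.0

Equation of motion (constant flow): PIP = Vt/C + R·V̇ + PEEP.
Vt/C = PIP − R·V̇ − PEEP = 42.5 − 12.8×1.1333 − 13 = 42.5 − 14.506 − 13 = 14.994 cmH2O.
C = Vt / 14.994 = 525 / 14.994 = 35.014 mL/cmH2O.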